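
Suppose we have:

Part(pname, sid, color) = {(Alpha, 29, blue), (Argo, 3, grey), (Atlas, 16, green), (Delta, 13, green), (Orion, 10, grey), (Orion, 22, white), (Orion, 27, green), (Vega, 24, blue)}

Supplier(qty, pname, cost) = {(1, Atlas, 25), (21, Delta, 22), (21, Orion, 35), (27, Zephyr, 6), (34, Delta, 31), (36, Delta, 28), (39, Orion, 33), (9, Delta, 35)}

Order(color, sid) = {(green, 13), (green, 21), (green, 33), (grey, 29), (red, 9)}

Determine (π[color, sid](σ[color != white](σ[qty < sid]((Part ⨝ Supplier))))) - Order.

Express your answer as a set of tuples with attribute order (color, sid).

Natural join on pname: {(Atlas, 16, green, 1, 25), (Delta, 13, green, 21, 22), (Delta, 13, green, 34, 31), (Delta, 13, green, 36, 28), (Delta, 13, green, 9, 35), (Orion, 10, grey, 21, 35), (Orion, 10, grey, 39, 33), (Orion, 22, white, 21, 35), (Orion, 22, white, 39, 33), (Orion, 27, green, 21, 35), (Orion, 27, green, 39, 33)}
Selection qty < sid: {(Atlas, 16, green, 1, 25), (Delta, 13, green, 9, 35), (Orion, 22, white, 21, 35), (Orion, 27, green, 21, 35)}
Selection color != white: {(Atlas, 16, green, 1, 25), (Delta, 13, green, 9, 35), (Orion, 27, green, 21, 35)}
π_{color, sid} gives {(green, 13), (green, 16), (green, 27)}.
Difference: {(green, 13), (green, 16), (green, 27)} with {(green, 13), (green, 21), (green, 33), (grey, 29), (red, 9)} → {(green, 16), (green, 27)}

{(green, 16), (green, 27)}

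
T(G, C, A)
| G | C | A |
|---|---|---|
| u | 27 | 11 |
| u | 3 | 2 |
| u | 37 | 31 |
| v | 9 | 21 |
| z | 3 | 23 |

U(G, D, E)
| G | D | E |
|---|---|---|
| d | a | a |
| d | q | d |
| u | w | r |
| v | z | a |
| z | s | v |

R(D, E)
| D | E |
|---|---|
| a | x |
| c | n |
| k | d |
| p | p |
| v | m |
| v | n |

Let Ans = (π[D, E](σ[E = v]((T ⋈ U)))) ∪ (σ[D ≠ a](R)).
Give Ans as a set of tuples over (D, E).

T ⋈ U (natural join on G): {(u, 27, 11, w, r), (u, 3, 2, w, r), (u, 37, 31, w, r), (v, 9, 21, z, a), (z, 3, 23, s, v)}
Selection E = v: {(z, 3, 23, s, v)}
Projecting to D, E: {(s, v)}
Selection D ≠ a: {(c, n), (k, d), (p, p), (v, m), (v, n)}
Taking the union: {(c, n), (k, d), (p, p), (s, v), (v, m), (v, n)}

{(c, n), (k, d), (p, p), (s, v), (v, m), (v, n)}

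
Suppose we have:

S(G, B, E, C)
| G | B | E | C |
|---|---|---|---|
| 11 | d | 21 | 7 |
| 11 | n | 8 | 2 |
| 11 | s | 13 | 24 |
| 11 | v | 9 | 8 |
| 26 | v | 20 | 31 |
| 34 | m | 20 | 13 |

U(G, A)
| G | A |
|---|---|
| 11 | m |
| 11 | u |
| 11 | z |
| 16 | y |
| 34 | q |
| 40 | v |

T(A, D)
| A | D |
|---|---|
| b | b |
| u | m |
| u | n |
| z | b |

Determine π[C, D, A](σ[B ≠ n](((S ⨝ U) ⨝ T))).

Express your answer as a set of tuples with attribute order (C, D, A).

{(24, b, z), (24, m, u), (24, n, u), (7, b, z), (7, m, u), (7, n, u), (8, b, z), (8, m, u), (8, n, u)}

Natural join on G: {(11, d, 21, 7, m), (11, d, 21, 7, u), (11, d, 21, 7, z), (11, n, 8, 2, m), (11, n, 8, 2, u), (11, n, 8, 2, z), (11, s, 13, 24, m), (11, s, 13, 24, u), (11, s, 13, 24, z), (11, v, 9, 8, m), (11, v, 9, 8, u), (11, v, 9, 8, z), (34, m, 20, 13, q)}
Natural join on A: {(11, d, 21, 7, u, m), (11, d, 21, 7, u, n), (11, d, 21, 7, z, b), (11, n, 8, 2, u, m), (11, n, 8, 2, u, n), (11, n, 8, 2, z, b), (11, s, 13, 24, u, m), (11, s, 13, 24, u, n), (11, s, 13, 24, z, b), (11, v, 9, 8, u, m), (11, v, 9, 8, u, n), (11, v, 9, 8, z, b)}
Selection B ≠ n: {(11, d, 21, 7, u, m), (11, d, 21, 7, u, n), (11, d, 21, 7, z, b), (11, s, 13, 24, u, m), (11, s, 13, 24, u, n), (11, s, 13, 24, z, b), (11, v, 9, 8, u, m), (11, v, 9, 8, u, n), (11, v, 9, 8, z, b)}
Projecting to C, D, A: {(24, b, z), (24, m, u), (24, n, u), (7, b, z), (7, m, u), (7, n, u), (8, b, z), (8, m, u), (8, n, u)}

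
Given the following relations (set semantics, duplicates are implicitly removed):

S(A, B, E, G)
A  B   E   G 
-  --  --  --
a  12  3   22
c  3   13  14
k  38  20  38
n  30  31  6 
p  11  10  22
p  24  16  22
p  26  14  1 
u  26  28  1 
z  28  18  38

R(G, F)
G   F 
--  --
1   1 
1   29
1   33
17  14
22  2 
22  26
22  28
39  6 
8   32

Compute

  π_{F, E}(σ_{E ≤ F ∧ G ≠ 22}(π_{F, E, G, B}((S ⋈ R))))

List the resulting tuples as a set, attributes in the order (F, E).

{(29, 14), (29, 28), (33, 14), (33, 28)}

Joining S and R on G yields {(a, 12, 3, 22, 2), (a, 12, 3, 22, 26), (a, 12, 3, 22, 28), (p, 11, 10, 22, 2), (p, 11, 10, 22, 26), (p, 11, 10, 22, 28), (p, 24, 16, 22, 2), (p, 24, 16, 22, 26), (p, 24, 16, 22, 28), (p, 26, 14, 1, 1), (p, 26, 14, 1, 29), (p, 26, 14, 1, 33), (u, 26, 28, 1, 1), (u, 26, 28, 1, 29), (u, 26, 28, 1, 33)}.
π[F, E, G, B]: project onto (F, E, G, B) → {(1, 14, 1, 26), (1, 28, 1, 26), (2, 10, 22, 11), (2, 16, 22, 24), (2, 3, 22, 12), (26, 10, 22, 11), (26, 16, 22, 24), (26, 3, 22, 12), (28, 10, 22, 11), (28, 16, 22, 24), (28, 3, 22, 12), (29, 14, 1, 26), (29, 28, 1, 26), (33, 14, 1, 26), (33, 28, 1, 26)}
σ[E ≤ F ∧ G ≠ 22]: keep tuples satisfying E ≤ F ∧ G ≠ 22 → {(29, 14, 1, 26), (29, 28, 1, 26), (33, 14, 1, 26), (33, 28, 1, 26)}
π[F, E]: project onto (F, E) → {(29, 14), (29, 28), (33, 14), (33, 28)}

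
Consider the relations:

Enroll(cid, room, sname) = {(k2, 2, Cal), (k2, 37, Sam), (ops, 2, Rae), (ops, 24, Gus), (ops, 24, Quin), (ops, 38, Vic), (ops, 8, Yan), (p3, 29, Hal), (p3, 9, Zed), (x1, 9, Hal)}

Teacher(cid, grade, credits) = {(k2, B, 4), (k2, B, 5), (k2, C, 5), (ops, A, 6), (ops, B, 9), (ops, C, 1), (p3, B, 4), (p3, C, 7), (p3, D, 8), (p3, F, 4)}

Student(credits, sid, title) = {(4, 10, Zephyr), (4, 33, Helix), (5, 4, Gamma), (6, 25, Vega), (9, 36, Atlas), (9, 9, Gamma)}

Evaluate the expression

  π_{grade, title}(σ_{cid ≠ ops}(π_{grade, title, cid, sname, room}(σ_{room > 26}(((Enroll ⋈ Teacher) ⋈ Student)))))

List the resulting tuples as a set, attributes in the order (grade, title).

{(B, Gamma), (B, Helix), (B, Zephyr), (C, Gamma), (F, Helix), (F, Zephyr)}

Joining Enroll and Teacher on cid yields {(k2, 2, Cal, B, 4), (k2, 2, Cal, B, 5), (k2, 2, Cal, C, 5), (k2, 37, Sam, B, 4), (k2, 37, Sam, B, 5), (k2, 37, Sam, C, 5), (ops, 2, Rae, A, 6), (ops, 2, Rae, B, 9), (ops, 2, Rae, C, 1), (ops, 24, Gus, A, 6), (ops, 24, Gus, B, 9), (ops, 24, Gus, C, 1), (ops, 24, Quin, A, 6), (ops, 24, Quin, B, 9), (ops, 24, Quin, C, 1), (ops, 38, Vic, A, 6), (ops, 38, Vic, B, 9), (ops, 38, Vic, C, 1), (ops, 8, Yan, A, 6), (ops, 8, Yan, B, 9), (ops, 8, Yan, C, 1), (p3, 29, Hal, B, 4), (p3, 29, Hal, C, 7), (p3, 29, Hal, D, 8), (p3, 29, Hal, F, 4), (p3, 9, Zed, B, 4), (p3, 9, Zed, C, 7), (p3, 9, Zed, D, 8), (p3, 9, Zed, F, 4)}.
Joining (Enroll ⋈ Teacher) and Student on credits yields {(k2, 2, Cal, B, 4, 10, Zephyr), (k2, 2, Cal, B, 4, 33, Helix), (k2, 2, Cal, B, 5, 4, Gamma), (k2, 2, Cal, C, 5, 4, Gamma), (k2, 37, Sam, B, 4, 10, Zephyr), (k2, 37, Sam, B, 4, 33, Helix), (k2, 37, Sam, B, 5, 4, Gamma), (k2, 37, Sam, C, 5, 4, Gamma), (ops, 2, Rae, A, 6, 25, Vega), (ops, 2, Rae, B, 9, 36, Atlas), (ops, 2, Rae, B, 9, 9, Gamma), (ops, 24, Gus, A, 6, 25, Vega), (ops, 24, Gus, B, 9, 36, Atlas), (ops, 24, Gus, B, 9, 9, Gamma), (ops, 24, Quin, A, 6, 25, Vega), (ops, 24, Quin, B, 9, 36, Atlas), (ops, 24, Quin, B, 9, 9, Gamma), (ops, 38, Vic, A, 6, 25, Vega), (ops, 38, Vic, B, 9, 36, Atlas), (ops, 38, Vic, B, 9, 9, Gamma), (ops, 8, Yan, A, 6, 25, Vega), (ops, 8, Yan, B, 9, 36, Atlas), (ops, 8, Yan, B, 9, 9, Gamma), (p3, 29, Hal, B, 4, 10, Zephyr), (p3, 29, Hal, B, 4, 33, Helix), (p3, 29, Hal, F, 4, 10, Zephyr), (p3, 29, Hal, F, 4, 33, Helix), (p3, 9, Zed, B, 4, 10, Zephyr), (p3, 9, Zed, B, 4, 33, Helix), (p3, 9, Zed, F, 4, 10, Zephyr), (p3, 9, Zed, F, 4, 33, Helix)}.
σ[room > 26]: keep tuples satisfying room > 26 → {(k2, 37, Sam, B, 4, 10, Zephyr), (k2, 37, Sam, B, 4, 33, Helix), (k2, 37, Sam, B, 5, 4, Gamma), (k2, 37, Sam, C, 5, 4, Gamma), (ops, 38, Vic, A, 6, 25, Vega), (ops, 38, Vic, B, 9, 36, Atlas), (ops, 38, Vic, B, 9, 9, Gamma), (p3, 29, Hal, B, 4, 10, Zephyr), (p3, 29, Hal, B, 4, 33, Helix), (p3, 29, Hal, F, 4, 10, Zephyr), (p3, 29, Hal, F, 4, 33, Helix)}
π_{grade, title, cid, sname, room} gives {(A, Vega, ops, Vic, 38), (B, Atlas, ops, Vic, 38), (B, Gamma, k2, Sam, 37), (B, Gamma, ops, Vic, 38), (B, Helix, k2, Sam, 37), (B, Helix, p3, Hal, 29), (B, Zephyr, k2, Sam, 37), (B, Zephyr, p3, Hal, 29), (C, Gamma, k2, Sam, 37), (F, Helix, p3, Hal, 29), (F, Zephyr, p3, Hal, 29)}.
σ[cid ≠ ops]: keep tuples satisfying cid ≠ ops → {(B, Gamma, k2, Sam, 37), (B, Helix, k2, Sam, 37), (B, Helix, p3, Hal, 29), (B, Zephyr, k2, Sam, 37), (B, Zephyr, p3, Hal, 29), (C, Gamma, k2, Sam, 37), (F, Helix, p3, Hal, 29), (F, Zephyr, p3, Hal, 29)}
π_{grade, title} gives {(B, Gamma), (B, Helix), (B, Zephyr), (C, Gamma), (F, Helix), (F, Zephyr)} (2 duplicate(s) eliminated).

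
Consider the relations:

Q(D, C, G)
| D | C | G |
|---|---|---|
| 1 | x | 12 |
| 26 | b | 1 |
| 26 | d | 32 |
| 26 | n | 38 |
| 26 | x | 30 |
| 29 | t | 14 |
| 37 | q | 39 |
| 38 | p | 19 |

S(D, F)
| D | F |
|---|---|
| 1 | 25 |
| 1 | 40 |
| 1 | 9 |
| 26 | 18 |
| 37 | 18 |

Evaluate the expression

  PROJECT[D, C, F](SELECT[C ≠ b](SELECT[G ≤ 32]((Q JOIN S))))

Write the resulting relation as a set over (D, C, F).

{(1, x, 25), (1, x, 40), (1, x, 9), (26, d, 18), (26, x, 18)}

Joining Q and S on D yields {(1, x, 12, 25), (1, x, 12, 40), (1, x, 12, 9), (26, b, 1, 18), (26, d, 32, 18), (26, n, 38, 18), (26, x, 30, 18), (37, q, 39, 18)}.
σ[G ≤ 32]: keep tuples satisfying G ≤ 32 → {(1, x, 12, 25), (1, x, 12, 40), (1, x, 12, 9), (26, b, 1, 18), (26, d, 32, 18), (26, x, 30, 18)}
σ[C ≠ b]: keep tuples satisfying C ≠ b → {(1, x, 12, 25), (1, x, 12, 40), (1, x, 12, 9), (26, d, 32, 18), (26, x, 30, 18)}
π[D, C, F]: project onto (D, C, F) → {(1, x, 25), (1, x, 40), (1, x, 9), (26, d, 18), (26, x, 18)}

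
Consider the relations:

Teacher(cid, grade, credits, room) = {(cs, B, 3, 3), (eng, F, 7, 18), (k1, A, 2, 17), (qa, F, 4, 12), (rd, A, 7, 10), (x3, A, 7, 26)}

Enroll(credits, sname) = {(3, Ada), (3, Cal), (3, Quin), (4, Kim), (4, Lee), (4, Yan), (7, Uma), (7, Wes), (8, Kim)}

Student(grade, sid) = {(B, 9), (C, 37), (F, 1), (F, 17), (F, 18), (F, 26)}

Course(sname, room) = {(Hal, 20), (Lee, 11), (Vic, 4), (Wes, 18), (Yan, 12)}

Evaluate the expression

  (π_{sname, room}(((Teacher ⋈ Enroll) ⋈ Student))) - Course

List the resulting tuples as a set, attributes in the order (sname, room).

Natural join on credits: {(cs, B, 3, 3, Ada), (cs, B, 3, 3, Cal), (cs, B, 3, 3, Quin), (eng, F, 7, 18, Uma), (eng, F, 7, 18, Wes), (qa, F, 4, 12, Kim), (qa, F, 4, 12, Lee), (qa, F, 4, 12, Yan), (rd, A, 7, 10, Uma), (rd, A, 7, 10, Wes), (x3, A, 7, 26, Uma), (x3, A, 7, 26, Wes)}
Natural join on grade: {(cs, B, 3, 3, Ada, 9), (cs, B, 3, 3, Cal, 9), (cs, B, 3, 3, Quin, 9), (eng, F, 7, 18, Uma, 1), (eng, F, 7, 18, Uma, 17), (eng, F, 7, 18, Uma, 18), (eng, F, 7, 18, Uma, 26), (eng, F, 7, 18, Wes, 1), (eng, F, 7, 18, Wes, 17), (eng, F, 7, 18, Wes, 18), (eng, F, 7, 18, Wes, 26), (qa, F, 4, 12, Kim, 1), (qa, F, 4, 12, Kim, 17), (qa, F, 4, 12, Kim, 18), (qa, F, 4, 12, Kim, 26), (qa, F, 4, 12, Lee, 1), (qa, F, 4, 12, Lee, 17), (qa, F, 4, 12, Lee, 18), (qa, F, 4, 12, Lee, 26), (qa, F, 4, 12, Yan, 1), (qa, F, 4, 12, Yan, 17), (qa, F, 4, 12, Yan, 18), (qa, F, 4, 12, Yan, 26)}
π[sname, room]: project onto (sname, room) (15 duplicate(s) eliminated) → {(Ada, 3), (Cal, 3), (Kim, 12), (Lee, 12), (Quin, 3), (Uma, 18), (Wes, 18), (Yan, 12)}
Difference: {(Ada, 3), (Cal, 3), (Kim, 12), (Lee, 12), (Quin, 3), (Uma, 18), (Wes, 18), (Yan, 12)} with {(Hal, 20), (Lee, 11), (Vic, 4), (Wes, 18), (Yan, 12)} → {(Ada, 3), (Cal, 3), (Kim, 12), (Lee, 12), (Quin, 3), (Uma, 18)}

{(Ada, 3), (Cal, 3), (Kim, 12), (Lee, 12), (Quin, 3), (Uma, 18)}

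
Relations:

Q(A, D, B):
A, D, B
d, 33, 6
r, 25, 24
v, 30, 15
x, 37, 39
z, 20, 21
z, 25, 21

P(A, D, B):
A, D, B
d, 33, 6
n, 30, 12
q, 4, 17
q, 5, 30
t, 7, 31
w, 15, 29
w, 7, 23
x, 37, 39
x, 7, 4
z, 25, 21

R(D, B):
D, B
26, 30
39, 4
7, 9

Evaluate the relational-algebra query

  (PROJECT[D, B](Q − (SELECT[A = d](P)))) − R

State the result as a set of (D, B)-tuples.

σ[A = d]: keep tuples satisfying A = d → {(d, 33, 6)}
Difference: {(d, 33, 6), (r, 25, 24), (v, 30, 15), (x, 37, 39), (z, 20, 21), (z, 25, 21)} with {(d, 33, 6)} → {(r, 25, 24), (v, 30, 15), (x, 37, 39), (z, 20, 21), (z, 25, 21)}
π[D, B]: project onto (D, B) → {(20, 21), (25, 21), (25, 24), (30, 15), (37, 39)}
Difference: {(20, 21), (25, 21), (25, 24), (30, 15), (37, 39)} with {(26, 30), (39, 4), (7, 9)} → {(20, 21), (25, 21), (25, 24), (30, 15), (37, 39)}

{(20, 21), (25, 21), (25, 24), (30, 15), (37, 39)}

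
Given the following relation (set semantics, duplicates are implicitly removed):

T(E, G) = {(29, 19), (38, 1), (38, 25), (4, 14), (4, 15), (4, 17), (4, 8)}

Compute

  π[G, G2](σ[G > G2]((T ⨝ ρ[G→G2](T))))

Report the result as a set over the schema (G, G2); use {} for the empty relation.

{(14, 8), (15, 14), (15, 8), (17, 14), (17, 15), (17, 8), (25, 1)}

ρ[G→G2]: schema becomes (E, G2); tuples unchanged.
Natural join on E: {(29, 19, 19), (38, 1, 1), (38, 1, 25), (38, 25, 1), (38, 25, 25), (4, 14, 14), (4, 14, 15), (4, 14, 17), (4, 14, 8), (4, 15, 14), (4, 15, 15), (4, 15, 17), (4, 15, 8), (4, 17, 14), (4, 17, 15), (4, 17, 17), (4, 17, 8), (4, 8, 14), (4, 8, 15), (4, 8, 17), (4, 8, 8)}
Apply σ_{G > G2}; surviving tuples: {(38, 25, 1), (4, 14, 8), (4, 15, 14), (4, 15, 8), (4, 17, 14), (4, 17, 15), (4, 17, 8)}
π_{G, G2} gives {(14, 8), (15, 14), (15, 8), (17, 14), (17, 15), (17, 8), (25, 1)}.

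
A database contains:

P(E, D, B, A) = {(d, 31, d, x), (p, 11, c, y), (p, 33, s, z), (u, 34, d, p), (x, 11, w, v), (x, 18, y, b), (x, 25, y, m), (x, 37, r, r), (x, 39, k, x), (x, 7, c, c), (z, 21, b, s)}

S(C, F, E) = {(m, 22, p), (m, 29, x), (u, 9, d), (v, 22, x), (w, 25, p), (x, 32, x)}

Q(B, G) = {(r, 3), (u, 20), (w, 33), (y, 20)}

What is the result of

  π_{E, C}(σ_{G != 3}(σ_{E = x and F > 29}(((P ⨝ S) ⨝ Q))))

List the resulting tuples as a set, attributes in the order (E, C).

P ⋈ S (natural join on E): {(d, 31, d, x, u, 9), (p, 11, c, y, m, 22), (p, 11, c, y, w, 25), (p, 33, s, z, m, 22), (p, 33, s, z, w, 25), (x, 11, w, v, m, 29), (x, 11, w, v, v, 22), (x, 11, w, v, x, 32), (x, 18, y, b, m, 29), (x, 18, y, b, v, 22), (x, 18, y, b, x, 32), (x, 25, y, m, m, 29), (x, 25, y, m, v, 22), (x, 25, y, m, x, 32), (x, 37, r, r, m, 29), (x, 37, r, r, v, 22), (x, 37, r, r, x, 32), (x, 39, k, x, m, 29), (x, 39, k, x, v, 22), (x, 39, k, x, x, 32), (x, 7, c, c, m, 29), (x, 7, c, c, v, 22), (x, 7, c, c, x, 32)}
(P ⨝ S) ⋈ Q (natural join on B): {(x, 11, w, v, m, 29, 33), (x, 11, w, v, v, 22, 33), (x, 11, w, v, x, 32, 33), (x, 18, y, b, m, 29, 20), (x, 18, y, b, v, 22, 20), (x, 18, y, b, x, 32, 20), (x, 25, y, m, m, 29, 20), (x, 25, y, m, v, 22, 20), (x, 25, y, m, x, 32, 20), (x, 37, r, r, m, 29, 3), (x, 37, r, r, v, 22, 3), (x, 37, r, r, x, 32, 3)}
Filtering on E = x and F > 29 leaves {(x, 11, w, v, x, 32, 33), (x, 18, y, b, x, 32, 20), (x, 25, y, m, x, 32, 20), (x, 37, r, r, x, 32, 3)}.
Filtering on G != 3 leaves {(x, 11, w, v, x, 32, 33), (x, 18, y, b, x, 32, 20), (x, 25, y, m, x, 32, 20)}.
π_{E, C} gives {(x, x)} (2 duplicate(s) eliminated).

{(x, x)}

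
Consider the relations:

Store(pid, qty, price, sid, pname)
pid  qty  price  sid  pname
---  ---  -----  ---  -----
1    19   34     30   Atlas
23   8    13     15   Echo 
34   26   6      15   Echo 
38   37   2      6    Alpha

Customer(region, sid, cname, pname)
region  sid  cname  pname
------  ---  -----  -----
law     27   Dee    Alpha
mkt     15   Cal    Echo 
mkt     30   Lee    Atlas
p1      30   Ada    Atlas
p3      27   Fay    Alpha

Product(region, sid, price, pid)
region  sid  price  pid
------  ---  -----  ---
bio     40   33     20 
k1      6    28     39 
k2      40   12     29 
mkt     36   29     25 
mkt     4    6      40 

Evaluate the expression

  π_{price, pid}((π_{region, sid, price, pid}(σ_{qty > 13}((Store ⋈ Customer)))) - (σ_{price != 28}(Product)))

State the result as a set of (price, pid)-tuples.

{(34, 1), (6, 34)}

Joining Store and Customer on sid, pname yields {(1, 19, 34, 30, Atlas, mkt, Lee), (1, 19, 34, 30, Atlas, p1, Ada), (23, 8, 13, 15, Echo, mkt, Cal), (34, 26, 6, 15, Echo, mkt, Cal)}.
Filtering on qty > 13 leaves {(1, 19, 34, 30, Atlas, mkt, Lee), (1, 19, 34, 30, Atlas, p1, Ada), (34, 26, 6, 15, Echo, mkt, Cal)}.
Keep only column(s) region, sid, price, pid: {(mkt, 15, 6, 34), (mkt, 30, 34, 1), (p1, 30, 34, 1)}
Filtering on price != 28 leaves {(bio, 40, 33, 20), (k2, 40, 12, 29), (mkt, 36, 29, 25), (mkt, 4, 6, 40)}.
Taking the difference: {(mkt, 15, 6, 34), (mkt, 30, 34, 1), (p1, 30, 34, 1)}
Keep only column(s) price, pid (1 duplicate(s) eliminated): {(34, 1), (6, 34)}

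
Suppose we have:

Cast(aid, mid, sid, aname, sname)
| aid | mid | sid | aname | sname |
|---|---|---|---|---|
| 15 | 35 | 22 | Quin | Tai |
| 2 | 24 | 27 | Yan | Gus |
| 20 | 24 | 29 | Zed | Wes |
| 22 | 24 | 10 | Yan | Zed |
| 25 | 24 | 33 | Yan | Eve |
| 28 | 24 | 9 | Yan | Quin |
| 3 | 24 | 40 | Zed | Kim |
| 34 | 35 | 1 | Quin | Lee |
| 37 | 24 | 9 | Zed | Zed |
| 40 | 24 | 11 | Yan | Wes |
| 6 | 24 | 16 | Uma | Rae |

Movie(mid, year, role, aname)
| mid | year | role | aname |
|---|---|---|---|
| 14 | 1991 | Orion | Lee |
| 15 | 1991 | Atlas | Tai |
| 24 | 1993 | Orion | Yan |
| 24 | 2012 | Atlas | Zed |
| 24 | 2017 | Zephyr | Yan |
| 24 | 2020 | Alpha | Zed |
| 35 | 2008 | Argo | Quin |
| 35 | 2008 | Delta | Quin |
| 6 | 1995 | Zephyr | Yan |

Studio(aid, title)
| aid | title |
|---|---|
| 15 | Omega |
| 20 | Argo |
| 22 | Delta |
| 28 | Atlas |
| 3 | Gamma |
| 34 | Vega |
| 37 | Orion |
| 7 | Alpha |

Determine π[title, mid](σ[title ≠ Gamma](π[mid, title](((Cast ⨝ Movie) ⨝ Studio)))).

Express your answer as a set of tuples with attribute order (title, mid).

{(Argo, 24), (Atlas, 24), (Delta, 24), (Omega, 35), (Orion, 24), (Vega, 35)}

Natural join on mid, aname: {(15, 35, 22, Quin, Tai, 2008, Argo), (15, 35, 22, Quin, Tai, 2008, Delta), (2, 24, 27, Yan, Gus, 1993, Orion), (2, 24, 27, Yan, Gus, 2017, Zephyr), (20, 24, 29, Zed, Wes, 2012, Atlas), (20, 24, 29, Zed, Wes, 2020, Alpha), (22, 24, 10, Yan, Zed, 1993, Orion), (22, 24, 10, Yan, Zed, 2017, Zephyr), (25, 24, 33, Yan, Eve, 1993, Orion), (25, 24, 33, Yan, Eve, 2017, Zephyr), (28, 24, 9, Yan, Quin, 1993, Orion), (28, 24, 9, Yan, Quin, 2017, Zephyr), (3, 24, 40, Zed, Kim, 2012, Atlas), (3, 24, 40, Zed, Kim, 2020, Alpha), (34, 35, 1, Quin, Lee, 2008, Argo), (34, 35, 1, Quin, Lee, 2008, Delta), (37, 24, 9, Zed, Zed, 2012, Atlas), (37, 24, 9, Zed, Zed, 2020, Alpha), (40, 24, 11, Yan, Wes, 1993, Orion), (40, 24, 11, Yan, Wes, 2017, Zephyr)}
Natural join on aid: {(15, 35, 22, Quin, Tai, 2008, Argo, Omega), (15, 35, 22, Quin, Tai, 2008, Delta, Omega), (20, 24, 29, Zed, Wes, 2012, Atlas, Argo), (20, 24, 29, Zed, Wes, 2020, Alpha, Argo), (22, 24, 10, Yan, Zed, 1993, Orion, Delta), (22, 24, 10, Yan, Zed, 2017, Zephyr, Delta), (28, 24, 9, Yan, Quin, 1993, Orion, Atlas), (28, 24, 9, Yan, Quin, 2017, Zephyr, Atlas), (3, 24, 40, Zed, Kim, 2012, Atlas, Gamma), (3, 24, 40, Zed, Kim, 2020, Alpha, Gamma), (34, 35, 1, Quin, Lee, 2008, Argo, Vega), (34, 35, 1, Quin, Lee, 2008, Delta, Vega), (37, 24, 9, Zed, Zed, 2012, Atlas, Orion), (37, 24, 9, Zed, Zed, 2020, Alpha, Orion)}
π_{mid, title} gives {(24, Argo), (24, Atlas), (24, Delta), (24, Gamma), (24, Orion), (35, Omega), (35, Vega)} (7 duplicate(s) eliminated).
Apply σ_{title ≠ Gamma}; surviving tuples: {(24, Argo), (24, Atlas), (24, Delta), (24, Orion), (35, Omega), (35, Vega)}
π_{title, mid} gives {(Argo, 24), (Atlas, 24), (Delta, 24), (Omega, 35), (Orion, 24), (Vega, 35)}.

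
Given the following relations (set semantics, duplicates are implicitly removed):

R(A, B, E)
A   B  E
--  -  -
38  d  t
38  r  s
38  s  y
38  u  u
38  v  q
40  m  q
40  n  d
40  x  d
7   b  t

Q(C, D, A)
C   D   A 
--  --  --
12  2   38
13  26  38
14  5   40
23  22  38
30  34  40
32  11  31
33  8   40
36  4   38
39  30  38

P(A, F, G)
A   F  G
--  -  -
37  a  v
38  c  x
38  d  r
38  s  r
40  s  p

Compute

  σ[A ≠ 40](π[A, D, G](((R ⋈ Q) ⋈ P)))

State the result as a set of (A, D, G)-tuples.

R ⋈ Q (natural join on A): {(38, d, t, 12, 2), (38, d, t, 13, 26), (38, d, t, 23, 22), (38, d, t, 36, 4), (38, d, t, 39, 30), (38, r, s, 12, 2), (38, r, s, 13, 26), (38, r, s, 23, 22), (38, r, s, 36, 4), (38, r, s, 39, 30), (38, s, y, 12, 2), (38, s, y, 13, 26), (38, s, y, 23, 22), (38, s, y, 36, 4), (38, s, y, 39, 30), (38, u, u, 12, 2), (38, u, u, 13, 26), (38, u, u, 23, 22), (38, u, u, 36, 4), (38, u, u, 39, 30), (38, v, q, 12, 2), (38, v, q, 13, 26), (38, v, q, 23, 22), (38, v, q, 36, 4), (38, v, q, 39, 30), (40, m, q, 14, 5), (40, m, q, 30, 34), (40, m, q, 33, 8), (40, n, d, 14, 5), (40, n, d, 30, 34), (40, n, d, 33, 8), (40, x, d, 14, 5), (40, x, d, 30, 34), (40, x, d, 33, 8)}
(R ⋈ Q) ⋈ P (natural join on A): {(38, d, t, 12, 2, c, x), (38, d, t, 12, 2, d, r), (38, d, t, 12, 2, s, r), (38, d, t, 13, 26, c, x), (38, d, t, 13, 26, d, r), (38, d, t, 13, 26, s, r), (38, d, t, 23, 22, c, x), (38, d, t, 23, 22, d, r), (38, d, t, 23, 22, s, r), (38, d, t, 36, 4, c, x), (38, d, t, 36, 4, d, r), (38, d, t, 36, 4, s, r), (38, d, t, 39, 30, c, x), (38, d, t, 39, 30, d, r), (38, d, t, 39, 30, s, r), (38, r, s, 12, 2, c, x), (38, r, s, 12, 2, d, r), (38, r, s, 12, 2, s, r), (38, r, s, 13, 26, c, x), (38, r, s, 13, 26, d, r), (38, r, s, 13, 26, s, r), (38, r, s, 23, 22, c, x), (38, r, s, 23, 22, d, r), (38, r, s, 23, 22, s, r), (38, r, s, 36, 4, c, x), (38, r, s, 36, 4, d, r), (38, r, s, 36, 4, s, r), (38, r, s, 39, 30, c, x), (38, r, s, 39, 30, d, r), (38, r, s, 39, 30, s, r), (38, s, y, 12, 2, c, x), (38, s, y, 12, 2, d, r), (38, s, y, 12, 2, s, r), (38, s, y, 13, 26, c, x), (38, s, y, 13, 26, d, r), (38, s, y, 13, 26, s, r), (38, s, y, 23, 22, c, x), (38, s, y, 23, 22, d, r), (38, s, y, 23, 22, s, r), (38, s, y, 36, 4, c, x), (38, s, y, 36, 4, d, r), (38, s, y, 36, 4, s, r), (38, s, y, 39, 30, c, x), (38, s, y, 39, 30, d, r), (38, s, y, 39, 30, s, r), (38, u, u, 12, 2, c, x), (38, u, u, 12, 2, d, r), (38, u, u, 12, 2, s, r), (38, u, u, 13, 26, c, x), (38, u, u, 13, 26, d, r), (38, u, u, 13, 26, s, r), (38, u, u, 23, 22, c, x), (38, u, u, 23, 22, d, r), (38, u, u, 23, 22, s, r), (38, u, u, 36, 4, c, x), (38, u, u, 36, 4, d, r), (38, u, u, 36, 4, s, r), (38, u, u, 39, 30, c, x), (38, u, u, 39, 30, d, r), (38, u, u, 39, 30, s, r), (38, v, q, 12, 2, c, x), (38, v, q, 12, 2, d, r), (38, v, q, 12, 2, s, r), (38, v, q, 13, 26, c, x), (38, v, q, 13, 26, d, r), (38, v, q, 13, 26, s, r), (38, v, q, 23, 22, c, x), (38, v, q, 23, 22, d, r), (38, v, q, 23, 22, s, r), (38, v, q, 36, 4, c, x), (38, v, q, 36, 4, d, r), (38, v, q, 36, 4, s, r), (38, v, q, 39, 30, c, x), (38, v, q, 39, 30, d, r), (38, v, q, 39, 30, s, r), (40, m, q, 14, 5, s, p), (40, m, q, 30, 34, s, p), (40, m, q, 33, 8, s, p), (40, n, d, 14, 5, s, p), (40, n, d, 30, 34, s, p), (40, n, d, 33, 8, s, p), (40, x, d, 14, 5, s, p), (40, x, d, 30, 34, s, p), (40, x, d, 33, 8, s, p)}
Keep only column(s) A, D, G (71 duplicate(s) eliminated): {(38, 2, r), (38, 2, x), (38, 22, r), (38, 22, x), (38, 26, r), (38, 26, x), (38, 30, r), (38, 30, x), (38, 4, r), (38, 4, x), (40, 34, p), (40, 5, p), (40, 8, p)}
Selection A ≠ 40: {(38, 2, r), (38, 2, x), (38, 22, r), (38, 22, x), (38, 26, r), (38, 26, x), (38, 30, r), (38, 30, x), (38, 4, r), (38, 4, x)}

{(38, 2, r), (38, 2, x), (38, 22, r), (38, 22, x), (38, 26, r), (38, 26, x), (38, 30, r), (38, 30, x), (38, 4, r), (38, 4, x)}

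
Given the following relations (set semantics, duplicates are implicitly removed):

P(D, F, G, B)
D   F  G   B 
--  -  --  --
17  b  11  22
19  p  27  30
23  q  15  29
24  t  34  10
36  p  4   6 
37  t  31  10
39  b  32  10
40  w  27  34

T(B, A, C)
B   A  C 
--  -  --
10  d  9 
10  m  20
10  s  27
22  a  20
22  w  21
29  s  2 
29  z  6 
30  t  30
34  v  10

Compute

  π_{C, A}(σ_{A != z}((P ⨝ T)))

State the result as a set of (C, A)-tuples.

{(10, v), (2, s), (20, a), (20, m), (21, w), (27, s), (30, t), (9, d)}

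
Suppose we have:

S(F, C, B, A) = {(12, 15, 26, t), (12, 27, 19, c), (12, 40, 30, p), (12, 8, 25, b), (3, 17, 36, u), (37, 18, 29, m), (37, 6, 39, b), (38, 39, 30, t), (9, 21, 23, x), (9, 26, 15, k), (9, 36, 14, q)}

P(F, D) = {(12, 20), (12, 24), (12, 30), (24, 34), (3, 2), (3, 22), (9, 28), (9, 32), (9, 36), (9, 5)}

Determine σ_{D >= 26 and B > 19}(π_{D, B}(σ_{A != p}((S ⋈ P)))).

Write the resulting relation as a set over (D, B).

S ⋈ P (natural join on F): {(12, 15, 26, t, 20), (12, 15, 26, t, 24), (12, 15, 26, t, 30), (12, 27, 19, c, 20), (12, 27, 19, c, 24), (12, 27, 19, c, 30), (12, 40, 30, p, 20), (12, 40, 30, p, 24), (12, 40, 30, p, 30), (12, 8, 25, b, 20), (12, 8, 25, b, 24), (12, 8, 25, b, 30), (3, 17, 36, u, 2), (3, 17, 36, u, 22), (9, 21, 23, x, 28), (9, 21, 23, x, 32), (9, 21, 23, x, 36), (9, 21, 23, x, 5), (9, 26, 15, k, 28), (9, 26, 15, k, 32), (9, 26, 15, k, 36), (9, 26, 15, k, 5), (9, 36, 14, q, 28), (9, 36, 14, q, 32), (9, 36, 14, q, 36), (9, 36, 14, q, 5)}
Selection A != p: {(12, 15, 26, t, 20), (12, 15, 26, t, 24), (12, 15, 26, t, 30), (12, 27, 19, c, 20), (12, 27, 19, c, 24), (12, 27, 19, c, 30), (12, 8, 25, b, 20), (12, 8, 25, b, 24), (12, 8, 25, b, 30), (3, 17, 36, u, 2), (3, 17, 36, u, 22), (9, 21, 23, x, 28), (9, 21, 23, x, 32), (9, 21, 23, x, 36), (9, 21, 23, x, 5), (9, 26, 15, k, 28), (9, 26, 15, k, 32), (9, 26, 15, k, 36), (9, 26, 15, k, 5), (9, 36, 14, q, 28), (9, 36, 14, q, 32), (9, 36, 14, q, 36), (9, 36, 14, q, 5)}
π_{D, B} gives {(2, 36), (20, 19), (20, 25), (20, 26), (22, 36), (24, 19), (24, 25), (24, 26), (28, 14), (28, 15), (28, 23), (30, 19), (30, 25), (30, 26), (32, 14), (32, 15), (32, 23), (36, 14), (36, 15), (36, 23), (5, 14), (5, 15), (5, 23)}.
Selection D >= 26 and B > 19: {(28, 23), (30, 25), (30, 26), (32, 23), (36, 23)}

{(28, 23), (30, 25), (30, 26), (32, 23), (36, 23)}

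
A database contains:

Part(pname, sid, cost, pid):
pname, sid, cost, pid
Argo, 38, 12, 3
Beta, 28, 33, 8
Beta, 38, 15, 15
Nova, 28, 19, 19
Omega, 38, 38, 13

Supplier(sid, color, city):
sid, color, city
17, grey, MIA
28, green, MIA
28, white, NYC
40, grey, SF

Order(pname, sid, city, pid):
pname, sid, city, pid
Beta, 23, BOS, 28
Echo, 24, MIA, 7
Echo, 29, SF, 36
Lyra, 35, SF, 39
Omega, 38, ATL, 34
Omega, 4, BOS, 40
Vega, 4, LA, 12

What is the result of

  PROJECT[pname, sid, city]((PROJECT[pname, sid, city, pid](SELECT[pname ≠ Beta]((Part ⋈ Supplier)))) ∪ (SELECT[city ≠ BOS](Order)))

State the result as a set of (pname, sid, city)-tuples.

Joining Part and Supplier on sid yields {(Beta, 28, 33, 8, green, MIA), (Beta, 28, 33, 8, white, NYC), (Nova, 28, 19, 19, green, MIA), (Nova, 28, 19, 19, white, NYC)}.
Filtering on pname ≠ Beta leaves {(Nova, 28, 19, 19, green, MIA), (Nova, 28, 19, 19, white, NYC)}.
Projecting to pname, sid, city, pid: {(Nova, 28, MIA, 19), (Nova, 28, NYC, 19)}
Filtering on city ≠ BOS leaves {(Echo, 24, MIA, 7), (Echo, 29, SF, 36), (Lyra, 35, SF, 39), (Omega, 38, ATL, 34), (Vega, 4, LA, 12)}.
Set union of the two operands is {(Echo, 24, MIA, 7), (Echo, 29, SF, 36), (Lyra, 35, SF, 39), (Nova, 28, MIA, 19), (Nova, 28, NYC, 19), (Omega, 38, ATL, 34), (Vega, 4, LA, 12)}.
Projecting to pname, sid, city: {(Echo, 24, MIA), (Echo, 29, SF), (Lyra, 35, SF), (Nova, 28, MIA), (Nova, 28, NYC), (Omega, 38, ATL), (Vega, 4, LA)}

{(Echo, 24, MIA), (Echo, 29, SF), (Lyra, 35, SF), (Nova, 28, MIA), (Nova, 28, NYC), (Omega, 38, ATL), (Vega, 4, LA)}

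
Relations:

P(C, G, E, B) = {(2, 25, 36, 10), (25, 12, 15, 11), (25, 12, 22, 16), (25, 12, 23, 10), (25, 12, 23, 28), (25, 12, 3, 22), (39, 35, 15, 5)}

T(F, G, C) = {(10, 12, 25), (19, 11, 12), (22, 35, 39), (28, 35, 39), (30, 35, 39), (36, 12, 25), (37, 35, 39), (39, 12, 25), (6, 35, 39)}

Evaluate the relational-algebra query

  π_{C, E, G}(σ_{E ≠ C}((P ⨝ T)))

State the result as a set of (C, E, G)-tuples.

{(25, 15, 12), (25, 22, 12), (25, 23, 12), (25, 3, 12), (39, 15, 35)}

Natural join on C, G: {(25, 12, 15, 11, 10), (25, 12, 15, 11, 36), (25, 12, 15, 11, 39), (25, 12, 22, 16, 10), (25, 12, 22, 16, 36), (25, 12, 22, 16, 39), (25, 12, 23, 10, 10), (25, 12, 23, 10, 36), (25, 12, 23, 10, 39), (25, 12, 23, 28, 10), (25, 12, 23, 28, 36), (25, 12, 23, 28, 39), (25, 12, 3, 22, 10), (25, 12, 3, 22, 36), (25, 12, 3, 22, 39), (39, 35, 15, 5, 22), (39, 35, 15, 5, 28), (39, 35, 15, 5, 30), (39, 35, 15, 5, 37), (39, 35, 15, 5, 6)}
σ[E ≠ C]: keep tuples satisfying E ≠ C → {(25, 12, 15, 11, 10), (25, 12, 15, 11, 36), (25, 12, 15, 11, 39), (25, 12, 22, 16, 10), (25, 12, 22, 16, 36), (25, 12, 22, 16, 39), (25, 12, 23, 10, 10), (25, 12, 23, 10, 36), (25, 12, 23, 10, 39), (25, 12, 23, 28, 10), (25, 12, 23, 28, 36), (25, 12, 23, 28, 39), (25, 12, 3, 22, 10), (25, 12, 3, 22, 36), (25, 12, 3, 22, 39), (39, 35, 15, 5, 22), (39, 35, 15, 5, 28), (39, 35, 15, 5, 30), (39, 35, 15, 5, 37), (39, 35, 15, 5, 6)}
Projecting to C, E, G (15 duplicate(s) eliminated): {(25, 15, 12), (25, 22, 12), (25, 23, 12), (25, 3, 12), (39, 15, 35)}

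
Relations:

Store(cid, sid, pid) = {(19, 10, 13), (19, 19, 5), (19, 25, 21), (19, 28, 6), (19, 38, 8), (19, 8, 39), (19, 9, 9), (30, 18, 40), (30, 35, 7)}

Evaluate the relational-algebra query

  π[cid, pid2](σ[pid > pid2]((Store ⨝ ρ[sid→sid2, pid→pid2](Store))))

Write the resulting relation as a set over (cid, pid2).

ρ[sid→sid2, pid→pid2]: schema becomes (cid, sid2, pid2); tuples unchanged.
Joining Store and ρ[sid→sid2, pid→pid2](Store) on cid yields {(19, 10, 13, 10, 13), (19, 10, 13, 19, 5), (19, 10, 13, 25, 21), (19, 10, 13, 28, 6), (19, 10, 13, 38, 8), (19, 10, 13, 8, 39), (19, 10, 13, 9, 9), (19, 19, 5, 10, 13), (19, 19, 5, 19, 5), (19, 19, 5, 25, 21), (19, 19, 5, 28, 6), (19, 19, 5, 38, 8), (19, 19, 5, 8, 39), (19, 19, 5, 9, 9), (19, 25, 21, 10, 13), (19, 25, 21, 19, 5), (19, 25, 21, 25, 21), (19, 25, 21, 28, 6), (19, 25, 21, 38, 8), (19, 25, 21, 8, 39), (19, 25, 21, 9, 9), (19, 28, 6, 10, 13), (19, 28, 6, 19, 5), (19, 28, 6, 25, 21), (19, 28, 6, 28, 6), (19, 28, 6, 38, 8), (19, 28, 6, 8, 39), (19, 28, 6, 9, 9), (19, 38, 8, 10, 13), (19, 38, 8, 19, 5), (19, 38, 8, 25, 21), (19, 38, 8, 28, 6), (19, 38, 8, 38, 8), (19, 38, 8, 8, 39), (19, 38, 8, 9, 9), (19, 8, 39, 10, 13), (19, 8, 39, 19, 5), (19, 8, 39, 25, 21), (19, 8, 39, 28, 6), (19, 8, 39, 38, 8), (19, 8, 39, 8, 39), (19, 8, 39, 9, 9), (19, 9, 9, 10, 13), (19, 9, 9, 19, 5), (19, 9, 9, 25, 21), (19, 9, 9, 28, 6), (19, 9, 9, 38, 8), (19, 9, 9, 8, 39), (19, 9, 9, 9, 9), (30, 18, 40, 18, 40), (30, 18, 40, 35, 7), (30, 35, 7, 18, 40), (30, 35, 7, 35, 7)}.
Selection pid > pid2: {(19, 10, 13, 19, 5), (19, 10, 13, 28, 6), (19, 10, 13, 38, 8), (19, 10, 13, 9, 9), (19, 25, 21, 10, 13), (19, 25, 21, 19, 5), (19, 25, 21, 28, 6), (19, 25, 21, 38, 8), (19, 25, 21, 9, 9), (19, 28, 6, 19, 5), (19, 38, 8, 19, 5), (19, 38, 8, 28, 6), (19, 8, 39, 10, 13), (19, 8, 39, 19, 5), (19, 8, 39, 25, 21), (19, 8, 39, 28, 6), (19, 8, 39, 38, 8), (19, 8, 39, 9, 9), (19, 9, 9, 19, 5), (19, 9, 9, 28, 6), (19, 9, 9, 38, 8), (30, 18, 40, 35, 7)}
Keep only column(s) cid, pid2 (15 duplicate(s) eliminated): {(19, 13), (19, 21), (19, 5), (19, 6), (19, 8), (19, 9), (30, 7)}

{(19, 13), (19, 21), (19, 5), (19, 6), (19, 8), (19, 9), (30, 7)}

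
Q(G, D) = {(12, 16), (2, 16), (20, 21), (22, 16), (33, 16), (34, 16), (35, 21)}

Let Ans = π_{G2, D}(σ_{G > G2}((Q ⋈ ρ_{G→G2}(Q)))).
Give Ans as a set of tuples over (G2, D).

ρ[G→G2]: schema becomes (G2, D); tuples unchanged.
Natural join on D: {(12, 16, 12), (12, 16, 2), (12, 16, 22), (12, 16, 33), (12, 16, 34), (2, 16, 12), (2, 16, 2), (2, 16, 22), (2, 16, 33), (2, 16, 34), (20, 21, 20), (20, 21, 35), (22, 16, 12), (22, 16, 2), (22, 16, 22), (22, 16, 33), (22, 16, 34), (33, 16, 12), (33, 16, 2), (33, 16, 22), (33, 16, 33), (33, 16, 34), (34, 16, 12), (34, 16, 2), (34, 16, 22), (34, 16, 33), (34, 16, 34), (35, 21, 20), (35, 21, 35)}
Apply σ_{G > G2}; surviving tuples: {(12, 16, 2), (22, 16, 12), (22, 16, 2), (33, 16, 12), (33, 16, 2), (33, 16, 22), (34, 16, 12), (34, 16, 2), (34, 16, 22), (34, 16, 33), (35, 21, 20)}
π_{G2, D} gives {(12, 16), (2, 16), (20, 21), (22, 16), (33, 16)} (6 duplicate(s) eliminated).

{(12, 16), (2, 16), (20, 21), (22, 16), (33, 16)}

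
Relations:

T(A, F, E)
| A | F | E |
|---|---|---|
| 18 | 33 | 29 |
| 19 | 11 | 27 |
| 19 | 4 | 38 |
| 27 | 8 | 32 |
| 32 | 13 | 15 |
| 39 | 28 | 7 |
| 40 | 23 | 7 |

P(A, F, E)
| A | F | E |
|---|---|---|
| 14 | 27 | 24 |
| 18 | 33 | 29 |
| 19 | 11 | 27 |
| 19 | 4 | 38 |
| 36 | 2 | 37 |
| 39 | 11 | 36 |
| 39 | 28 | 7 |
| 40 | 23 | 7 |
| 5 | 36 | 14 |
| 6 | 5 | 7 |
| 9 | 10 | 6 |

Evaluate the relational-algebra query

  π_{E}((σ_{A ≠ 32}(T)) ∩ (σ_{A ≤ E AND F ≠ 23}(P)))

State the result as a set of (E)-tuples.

σ[A ≠ 32]: keep tuples satisfying A ≠ 32 → {(18, 33, 29), (19, 11, 27), (19, 4, 38), (27, 8, 32), (39, 28, 7), (40, 23, 7)}
σ[A ≤ E AND F ≠ 23]: keep tuples satisfying A ≤ E AND F ≠ 23 → {(14, 27, 24), (18, 33, 29), (19, 11, 27), (19, 4, 38), (36, 2, 37), (5, 36, 14), (6, 5, 7)}
Intersection: {(18, 33, 29), (19, 11, 27), (19, 4, 38), (27, 8, 32), (39, 28, 7), (40, 23, 7)} with {(14, 27, 24), (18, 33, 29), (19, 11, 27), (19, 4, 38), (36, 2, 37), (5, 36, 14), (6, 5, 7)} → {(18, 33, 29), (19, 11, 27), (19, 4, 38)}
Projecting to E: {27, 29, 38}

{27, 29, 38}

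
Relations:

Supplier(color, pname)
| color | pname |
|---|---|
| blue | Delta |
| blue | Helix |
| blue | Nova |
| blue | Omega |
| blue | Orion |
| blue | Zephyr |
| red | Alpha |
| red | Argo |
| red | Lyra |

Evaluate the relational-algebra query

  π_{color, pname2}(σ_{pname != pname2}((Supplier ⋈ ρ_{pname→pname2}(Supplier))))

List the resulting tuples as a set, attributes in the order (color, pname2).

{(blue, Delta), (blue, Helix), (blue, Nova), (blue, Omega), (blue, Orion), (blue, Zephyr), (red, Alpha), (red, Argo), (red, Lyra)}

ρ[pname→pname2]: schema becomes (color, pname2); tuples unchanged.
Natural join on color: {(blue, Delta, Delta), (blue, Delta, Helix), (blue, Delta, Nova), (blue, Delta, Omega), (blue, Delta, Orion), (blue, Delta, Zephyr), (blue, Helix, Delta), (blue, Helix, Helix), (blue, Helix, Nova), (blue, Helix, Omega), (blue, Helix, Orion), (blue, Helix, Zephyr), (blue, Nova, Delta), (blue, Nova, Helix), (blue, Nova, Nova), (blue, Nova, Omega), (blue, Nova, Orion), (blue, Nova, Zephyr), (blue, Omega, Delta), (blue, Omega, Helix), (blue, Omega, Nova), (blue, Omega, Omega), (blue, Omega, Orion), (blue, Omega, Zephyr), (blue, Orion, Delta), (blue, Orion, Helix), (blue, Orion, Nova), (blue, Orion, Omega), (blue, Orion, Orion), (blue, Orion, Zephyr), (blue, Zephyr, Delta), (blue, Zephyr, Helix), (blue, Zephyr, Nova), (blue, Zephyr, Omega), (blue, Zephyr, Orion), (blue, Zephyr, Zephyr), (red, Alpha, Alpha), (red, Alpha, Argo), (red, Alpha, Lyra), (red, Argo, Alpha), (red, Argo, Argo), (red, Argo, Lyra), (red, Lyra, Alpha), (red, Lyra, Argo), (red, Lyra, Lyra)}
Selection pname != pname2: {(blue, Delta, Helix), (blue, Delta, Nova), (blue, Delta, Omega), (blue, Delta, Orion), (blue, Delta, Zephyr), (blue, Helix, Delta), (blue, Helix, Nova), (blue, Helix, Omega), (blue, Helix, Orion), (blue, Helix, Zephyr), (blue, Nova, Delta), (blue, Nova, Helix), (blue, Nova, Omega), (blue, Nova, Orion), (blue, Nova, Zephyr), (blue, Omega, Delta), (blue, Omega, Helix), (blue, Omega, Nova), (blue, Omega, Orion), (blue, Omega, Zephyr), (blue, Orion, Delta), (blue, Orion, Helix), (blue, Orion, Nova), (blue, Orion, Omega), (blue, Orion, Zephyr), (blue, Zephyr, Delta), (blue, Zephyr, Helix), (blue, Zephyr, Nova), (blue, Zephyr, Omega), (blue, Zephyr, Orion), (red, Alpha, Argo), (red, Alpha, Lyra), (red, Argo, Alpha), (red, Argo, Lyra), (red, Lyra, Alpha), (red, Lyra, Argo)}
Projecting to color, pname2 (27 duplicate(s) eliminated): {(blue, Delta), (blue, Helix), (blue, Nova), (blue, Omega), (blue, Orion), (blue, Zephyr), (red, Alpha), (red, Argo), (red, Lyra)}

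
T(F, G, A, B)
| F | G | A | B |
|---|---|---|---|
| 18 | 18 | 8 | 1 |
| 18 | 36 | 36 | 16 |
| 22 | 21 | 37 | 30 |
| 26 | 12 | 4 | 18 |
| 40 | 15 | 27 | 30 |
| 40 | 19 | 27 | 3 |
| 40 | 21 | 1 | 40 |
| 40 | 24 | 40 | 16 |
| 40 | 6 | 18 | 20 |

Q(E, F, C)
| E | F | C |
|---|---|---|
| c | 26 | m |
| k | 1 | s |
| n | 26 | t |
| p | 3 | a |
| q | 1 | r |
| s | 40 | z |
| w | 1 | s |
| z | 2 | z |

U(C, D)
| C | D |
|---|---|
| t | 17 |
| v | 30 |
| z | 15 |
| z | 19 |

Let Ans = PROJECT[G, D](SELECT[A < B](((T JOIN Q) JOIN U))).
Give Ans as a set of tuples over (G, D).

{(12, 17), (15, 15), (15, 19), (21, 15), (21, 19), (6, 15), (6, 19)}

T ⋈ Q (natural join on F): {(26, 12, 4, 18, c, m), (26, 12, 4, 18, n, t), (40, 15, 27, 30, s, z), (40, 19, 27, 3, s, z), (40, 21, 1, 40, s, z), (40, 24, 40, 16, s, z), (40, 6, 18, 20, s, z)}
(T JOIN Q) ⋈ U (natural join on C): {(26, 12, 4, 18, n, t, 17), (40, 15, 27, 30, s, z, 15), (40, 15, 27, 30, s, z, 19), (40, 19, 27, 3, s, z, 15), (40, 19, 27, 3, s, z, 19), (40, 21, 1, 40, s, z, 15), (40, 21, 1, 40, s, z, 19), (40, 24, 40, 16, s, z, 15), (40, 24, 40, 16, s, z, 19), (40, 6, 18, 20, s, z, 15), (40, 6, 18, 20, s, z, 19)}
Selection A < B: {(26, 12, 4, 18, n, t, 17), (40, 15, 27, 30, s, z, 15), (40, 15, 27, 30, s, z, 19), (40, 21, 1, 40, s, z, 15), (40, 21, 1, 40, s, z, 19), (40, 6, 18, 20, s, z, 15), (40, 6, 18, 20, s, z, 19)}
Keep only column(s) G, D: {(12, 17), (15, 15), (15, 19), (21, 15), (21, 19), (6, 15), (6, 19)}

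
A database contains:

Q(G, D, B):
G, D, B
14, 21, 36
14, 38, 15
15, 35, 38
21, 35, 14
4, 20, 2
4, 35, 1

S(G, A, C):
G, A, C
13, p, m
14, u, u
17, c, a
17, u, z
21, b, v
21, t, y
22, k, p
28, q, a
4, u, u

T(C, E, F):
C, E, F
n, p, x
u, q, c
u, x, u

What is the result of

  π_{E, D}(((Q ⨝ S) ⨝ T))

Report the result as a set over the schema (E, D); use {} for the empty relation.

Joining Q and S on G yields {(14, 21, 36, u, u), (14, 38, 15, u, u), (21, 35, 14, b, v), (21, 35, 14, t, y), (4, 20, 2, u, u), (4, 35, 1, u, u)}.
Joining (Q ⨝ S) and T on C yields {(14, 21, 36, u, u, q, c), (14, 21, 36, u, u, x, u), (14, 38, 15, u, u, q, c), (14, 38, 15, u, u, x, u), (4, 20, 2, u, u, q, c), (4, 20, 2, u, u, x, u), (4, 35, 1, u, u, q, c), (4, 35, 1, u, u, x, u)}.
π[E, D]: project onto (E, D) → {(q, 20), (q, 21), (q, 35), (q, 38), (x, 20), (x, 21), (x, 35), (x, 38)}

{(q, 20), (q, 21), (q, 35), (q, 38), (x, 20), (x, 21), (x, 35), (x, 38)}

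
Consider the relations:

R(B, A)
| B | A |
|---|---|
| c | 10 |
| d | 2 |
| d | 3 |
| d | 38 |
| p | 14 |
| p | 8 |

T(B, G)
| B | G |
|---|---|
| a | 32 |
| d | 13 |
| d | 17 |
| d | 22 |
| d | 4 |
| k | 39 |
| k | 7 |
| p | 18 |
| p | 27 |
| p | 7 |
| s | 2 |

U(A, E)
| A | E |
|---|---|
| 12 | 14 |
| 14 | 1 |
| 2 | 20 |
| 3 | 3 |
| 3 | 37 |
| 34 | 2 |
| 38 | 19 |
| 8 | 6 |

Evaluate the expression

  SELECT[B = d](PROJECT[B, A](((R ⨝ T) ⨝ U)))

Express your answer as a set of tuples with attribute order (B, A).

{(d, 2), (d, 3), (d, 38)}

R ⋈ T (natural join on B): {(d, 2, 13), (d, 2, 17), (d, 2, 22), (d, 2, 4), (d, 3, 13), (d, 3, 17), (d, 3, 22), (d, 3, 4), (d, 38, 13), (d, 38, 17), (d, 38, 22), (d, 38, 4), (p, 14, 18), (p, 14, 27), (p, 14, 7), (p, 8, 18), (p, 8, 27), (p, 8, 7)}
(R ⨝ T) ⋈ U (natural join on A): {(d, 2, 13, 20), (d, 2, 17, 20), (d, 2, 22, 20), (d, 2, 4, 20), (d, 3, 13, 3), (d, 3, 13, 37), (d, 3, 17, 3), (d, 3, 17, 37), (d, 3, 22, 3), (d, 3, 22, 37), (d, 3, 4, 3), (d, 3, 4, 37), (d, 38, 13, 19), (d, 38, 17, 19), (d, 38, 22, 19), (d, 38, 4, 19), (p, 14, 18, 1), (p, 14, 27, 1), (p, 14, 7, 1), (p, 8, 18, 6), (p, 8, 27, 6), (p, 8, 7, 6)}
Projecting to B, A (17 duplicate(s) eliminated): {(d, 2), (d, 3), (d, 38), (p, 14), (p, 8)}
Filtering on B = d leaves {(d, 2), (d, 3), (d, 38)}.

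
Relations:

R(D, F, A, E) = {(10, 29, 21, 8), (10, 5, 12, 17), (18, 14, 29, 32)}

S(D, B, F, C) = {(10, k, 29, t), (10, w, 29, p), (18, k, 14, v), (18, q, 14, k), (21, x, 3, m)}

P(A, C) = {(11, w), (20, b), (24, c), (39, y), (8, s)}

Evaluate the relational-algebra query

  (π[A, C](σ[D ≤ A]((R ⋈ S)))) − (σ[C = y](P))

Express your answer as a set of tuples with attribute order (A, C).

{(21, p), (21, t), (29, k), (29, v)}

Joining R and S on D, F yields {(10, 29, 21, 8, k, t), (10, 29, 21, 8, w, p), (18, 14, 29, 32, k, v), (18, 14, 29, 32, q, k)}.
Filtering on D ≤ A leaves {(10, 29, 21, 8, k, t), (10, 29, 21, 8, w, p), (18, 14, 29, 32, k, v), (18, 14, 29, 32, q, k)}.
π[A, C]: project onto (A, C) → {(21, p), (21, t), (29, k), (29, v)}
Filtering on C = y leaves {(39, y)}.
Difference: {(21, p), (21, t), (29, k), (29, v)} with {(39, y)} → {(21, p), (21, t), (29, k), (29, v)}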